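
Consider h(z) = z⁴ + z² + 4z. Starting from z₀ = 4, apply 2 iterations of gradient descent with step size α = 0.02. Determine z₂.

-1.18436352

h′(z) = 4z³ + 2z + 4
z₁ = 4 − 0.02·268 = -1.36
z₂ = -1.36 − 0.02·(-8.781824) = -1.18436352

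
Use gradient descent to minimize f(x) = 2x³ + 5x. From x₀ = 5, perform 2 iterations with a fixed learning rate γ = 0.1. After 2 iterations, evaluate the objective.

f′(x) = 6x² + 5
Step 1: f′(5) = 155; x₁ = 5 − 0.1·155 = -10.5
Step 2: f′(-10.5) = 666.5; x₂ = -10.5 − 0.1·666.5 = -77.15
f(-77.15) = -918798.25175

-918798.25175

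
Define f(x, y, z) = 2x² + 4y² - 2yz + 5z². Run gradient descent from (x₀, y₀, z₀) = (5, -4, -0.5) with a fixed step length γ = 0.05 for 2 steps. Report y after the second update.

-1.535

∇f = (4x, 8y - 2z, -2y + 10z)
Step 1: at (5, -4, -0.5), ∇f = (20, -31, 3) → (5, -4, -0.5) − 0.05·(20, -31, 3) = (4, -2.45, -0.65)
Step 2: at (4, -2.45, -0.65), ∇f = (16, -18.3, -1.6) → (4, -2.45, -0.65) − 0.05·(16, -18.3, -1.6) = (3.2, -1.535, -0.57)
y = -1.535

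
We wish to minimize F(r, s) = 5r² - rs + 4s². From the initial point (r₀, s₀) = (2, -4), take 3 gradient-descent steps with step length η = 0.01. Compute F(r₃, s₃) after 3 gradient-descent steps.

∇F = (10r - s, -r + 8s)
(r₁, s₁) = (2, -4) − 0.01·(24, -34) = (1.76, -3.66)
(r₂, s₂) = (1.76, -3.66) − 0.01·(21.26, -31.04) = (1.5474, -3.3496)
(r₃, s₃) = (1.5474, -3.3496) − 0.01·(18.8236, -28.3442) = (1.359164, -3.066158)
F(1.359164, -3.066158) = 51.009344990248

51.009344990248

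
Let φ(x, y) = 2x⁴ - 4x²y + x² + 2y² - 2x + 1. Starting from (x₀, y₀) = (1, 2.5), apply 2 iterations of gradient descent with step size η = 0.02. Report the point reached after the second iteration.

(1.39753216, 2.312608)

∇φ = (8x³ - 8xy + 2x - 2, -4x² + 4y)
Step 1: at (1, 2.5), ∇φ = (-12, 6) → (1, 2.5) − 0.02·(-12, 6) = (1.24, 2.38)
Step 2: at (1.24, 2.38), ∇φ = (-7.876608, 3.3696) → (1.24, 2.38) − 0.02·(-7.876608, 3.3696) = (1.39753216, 2.312608)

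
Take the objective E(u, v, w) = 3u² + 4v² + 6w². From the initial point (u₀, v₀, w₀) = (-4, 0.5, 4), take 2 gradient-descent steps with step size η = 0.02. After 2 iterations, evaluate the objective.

∇E = (6u, 8v, 12w)
Step 1: at (-4, 0.5, 4), ∇E = (-24, 4, 48) → (-4, 0.5, 4) − 0.02·(-24, 4, 48) = (-3.52, 0.42, 3.04)
Step 2: at (-3.52, 0.42, 3.04), ∇E = (-21.12, 3.36, 36.48) → (-3.52, 0.42, 3.04) − 0.02·(-21.12, 3.36, 36.48) = (-3.0976, 0.3528, 2.3104)
E(-3.0976, 0.3528, 2.3104) = 61.3109376

61.3109376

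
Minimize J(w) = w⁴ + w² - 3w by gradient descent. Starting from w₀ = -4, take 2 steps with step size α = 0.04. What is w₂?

J′(w) = 4w³ + 2w - 3
Step 1: J′(-4) = -267; w₁ = -4 − 0.04·(-267) = 6.68
Step 2: J′(6.68) = 1202.670528; w₂ = 6.68 − 0.04·1202.670528 = -41.42682112

-41.42682112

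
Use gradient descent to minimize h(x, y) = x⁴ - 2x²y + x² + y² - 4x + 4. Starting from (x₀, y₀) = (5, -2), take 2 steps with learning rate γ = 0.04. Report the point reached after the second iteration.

(748.32913664, 22.834048)

∇h = (4x³ - 4xy + 2x - 4, -2x² + 2y)
(x₁, y₁) = (5, -2) − 0.04·(546, -54) = (-16.84, 0.16)
(x₂, y₂) = (-16.84, 0.16) − 0.04·(-19129.228416, -566.8512) = (748.32913664, 22.834048)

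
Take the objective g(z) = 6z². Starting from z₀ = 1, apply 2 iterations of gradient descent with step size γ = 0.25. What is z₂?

g′(z) = 12z
Step 1: g′(1) = 12; z₁ = 1 − 0.25·12 = -2
Step 2: g′(-2) = -24; z₂ = -2 − 0.25·(-24) = 4

4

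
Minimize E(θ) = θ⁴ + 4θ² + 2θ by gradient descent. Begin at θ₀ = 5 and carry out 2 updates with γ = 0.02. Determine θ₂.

E′(θ) = 4θ³ + 8θ + 2
Step 1: E′(5) = 542; θ₁ = 5 − 0.02·542 = -5.84
Step 2: E′(-5.84) = -841.426816; θ₂ = -5.84 − 0.02·(-841.426816) = 10.98853632

10.98853632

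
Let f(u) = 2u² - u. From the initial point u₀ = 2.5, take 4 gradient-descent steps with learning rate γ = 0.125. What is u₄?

0.390625

f′(u) = 4u - 1
Step 1: f′(2.5) = 9; u₁ = 2.5 − 0.125·9 = 1.375
Step 2: f′(1.375) = 4.5; u₂ = 1.375 − 0.125·4.5 = 0.8125
Step 3: f′(0.8125) = 2.25; u₃ = 0.8125 − 0.125·2.25 = 0.53125
Step 4: f′(0.53125) = 1.125; u₄ = 0.53125 − 0.125·1.125 = 0.390625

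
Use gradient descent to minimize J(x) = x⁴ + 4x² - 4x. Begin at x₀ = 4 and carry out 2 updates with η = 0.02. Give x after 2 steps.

-0.95186944

J′(x) = 4x³ + 8x - 4
Step 1: J′(4) = 284; x₁ = 4 − 0.02·284 = -1.68
Step 2: J′(-1.68) = -36.406528; x₂ = -1.68 − 0.02·(-36.406528) = -0.95186944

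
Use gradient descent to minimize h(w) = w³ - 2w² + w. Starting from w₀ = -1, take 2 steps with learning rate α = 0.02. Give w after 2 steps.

-1.353536

h′(w) = 3w² - 4w + 1
w₁ = -1 − 0.02·8 = -1.16
w₂ = -1.16 − 0.02·9.6768 = -1.353536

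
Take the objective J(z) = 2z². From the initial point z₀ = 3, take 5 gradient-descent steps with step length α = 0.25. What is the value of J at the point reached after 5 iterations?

J′(z) = 4z
Step 1: J′(3) = 12; z₁ = 3 − 0.25·12 = 0
Step 2: J′(0) = 0; z₂ = 0 − 0.25·0 = 0
Step 3: J′(0) = 0; z₃ = 0 − 0.25·0 = 0
Step 4: J′(0) = 0; z₄ = 0 − 0.25·0 = 0
Step 5: J′(0) = 0; z₅ = 0 − 0.25·0 = 0
J(0) = 0

0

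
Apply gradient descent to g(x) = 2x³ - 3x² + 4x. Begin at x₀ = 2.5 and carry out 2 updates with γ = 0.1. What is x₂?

g′(x) = 6x² - 6x + 4
Step 1: g′(2.5) = 26.5; x₁ = 2.5 − 0.1·26.5 = -0.15
Step 2: g′(-0.15) = 5.035; x₂ = -0.15 − 0.1·5.035 = -0.6535

-0.6535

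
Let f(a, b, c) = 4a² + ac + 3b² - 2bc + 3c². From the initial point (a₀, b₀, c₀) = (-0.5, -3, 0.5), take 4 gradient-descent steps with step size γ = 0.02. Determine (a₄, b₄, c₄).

∇f = (8a + c, 6b - 2c, a - 2b + 6c)
(a₁, b₁, c₁) = (-0.5, -3, 0.5) − 0.02·(-3.5, -19, 8.5) = (-0.43, -2.62, 0.33)
(a₂, b₂, c₂) = (-0.43, -2.62, 0.33) − 0.02·(-3.11, -16.38, 6.79) = (-0.3678, -2.2924, 0.1942)
(a₃, b₃, c₃) = (-0.3678, -2.2924, 0.1942) − 0.02·(-2.7482, -14.1428, 5.3822) = (-0.312836, -2.009544, 0.086556)
(a₄, b₄, c₄) = (-0.312836, -2.009544, 0.086556) − 0.02·(-2.416132, -12.230376, 4.225588) = (-0.26451336, -1.76493648, 0.00204424)

(-0.26451336, -1.76493648, 0.00204424)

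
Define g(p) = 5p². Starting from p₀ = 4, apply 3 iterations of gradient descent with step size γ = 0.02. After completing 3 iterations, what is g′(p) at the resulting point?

20.48

g′(p) = 10p
Step 1: g′(4) = 40; p₁ = 4 − 0.02·40 = 3.2
Step 2: g′(3.2) = 32; p₂ = 3.2 − 0.02·32 = 2.56
Step 3: g′(2.56) = 25.6; p₃ = 2.56 − 0.02·25.6 = 2.048
g′(p) at (2.048) = 20.48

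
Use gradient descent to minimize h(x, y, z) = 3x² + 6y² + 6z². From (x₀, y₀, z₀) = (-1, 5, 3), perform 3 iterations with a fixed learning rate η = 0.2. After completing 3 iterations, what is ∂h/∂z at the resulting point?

-98.784

∇h = (6x, 12y, 12z)
(x₁, y₁, z₁) = (-1, 5, 3) − 0.2·(-6, 60, 36) = (0.2, -7, -4.2)
(x₂, y₂, z₂) = (0.2, -7, -4.2) − 0.2·(1.2, -84, -50.4) = (-0.04, 9.8, 5.88)
(x₃, y₃, z₃) = (-0.04, 9.8, 5.88) − 0.2·(-0.24, 117.6, 70.56) = (0.008, -13.72, -8.232)
∂h/∂z at (0.008, -13.72, -8.232) = -98.784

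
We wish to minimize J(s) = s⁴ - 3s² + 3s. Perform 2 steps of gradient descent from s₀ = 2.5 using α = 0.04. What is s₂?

0.45750528

J′(s) = 4s³ - 6s + 3
Step 1: J′(2.5) = 50.5; s₁ = 2.5 − 0.04·50.5 = 0.48
Step 2: J′(0.48) = 0.562368; s₂ = 0.48 − 0.04·0.562368 = 0.45750528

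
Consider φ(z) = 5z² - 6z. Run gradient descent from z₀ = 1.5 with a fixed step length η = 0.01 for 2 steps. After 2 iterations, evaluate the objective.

φ′(z) = 10z - 6
z₁ = 1.5 − 0.01·9 = 1.41
z₂ = 1.41 − 0.01·8.1 = 1.329
φ(1.329) = 0.857205

0.857205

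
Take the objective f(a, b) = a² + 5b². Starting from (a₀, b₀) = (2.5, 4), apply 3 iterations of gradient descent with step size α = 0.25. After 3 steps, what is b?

∇f = (2a, 10b)
Step 1: at (2.5, 4), ∇f = (5, 40) → (2.5, 4) − 0.25·(5, 40) = (1.25, -6)
Step 2: at (1.25, -6), ∇f = (2.5, -60) → (1.25, -6) − 0.25·(2.5, -60) = (0.625, 9)
Step 3: at (0.625, 9), ∇f = (1.25, 90) → (0.625, 9) − 0.25·(1.25, 90) = (0.3125, -13.5)
b = -13.5

-13.5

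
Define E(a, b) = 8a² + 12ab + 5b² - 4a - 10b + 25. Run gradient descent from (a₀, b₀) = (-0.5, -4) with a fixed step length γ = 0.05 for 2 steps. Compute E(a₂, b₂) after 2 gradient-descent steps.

∇E = (16a + 12b - 4, 12a + 10b - 10)
(a₁, b₁) = (-0.5, -4) − 0.05·(-60, -56) = (2.5, -1.2)
(a₂, b₂) = (2.5, -1.2) − 0.05·(21.6, 8) = (1.42, -1.6)
E(1.42, -1.6) = 36.9872

36.9872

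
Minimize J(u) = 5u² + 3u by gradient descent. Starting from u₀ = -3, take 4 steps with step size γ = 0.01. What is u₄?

J′(u) = 10u + 3
Step 1: J′(-3) = -27; u₁ = -3 − 0.01·(-27) = -2.73
Step 2: J′(-2.73) = -24.3; u₂ = -2.73 − 0.01·(-24.3) = -2.487
Step 3: J′(-2.487) = -21.87; u₃ = -2.487 − 0.01·(-21.87) = -2.2683
Step 4: J′(-2.2683) = -19.683; u₄ = -2.2683 − 0.01·(-19.683) = -2.07147

-2.07147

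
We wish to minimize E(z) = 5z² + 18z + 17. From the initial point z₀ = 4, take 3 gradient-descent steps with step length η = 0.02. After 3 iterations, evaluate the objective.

E′(z) = 10z + 18
z₁ = 4 − 0.02·58 = 2.84
z₂ = 2.84 − 0.02·46.4 = 1.912
z₃ = 1.912 − 0.02·37.12 = 1.1696
E(1.1696) = 44.8926208

44.8926208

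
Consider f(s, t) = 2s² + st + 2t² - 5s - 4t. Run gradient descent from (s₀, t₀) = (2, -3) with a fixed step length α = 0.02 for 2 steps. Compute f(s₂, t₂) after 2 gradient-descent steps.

∇f = (4s + t - 5, s + 4t - 4)
Step 1: at (2, -3), ∇f = (0, -14) → (2, -3) − 0.02·(0, -14) = (2, -2.72)
Step 2: at (2, -2.72), ∇f = (0.28, -12.88) → (2, -2.72) − 0.02·(0.28, -12.88) = (1.9944, -2.4624)
f(1.9944, -2.4624) = 15.04867968

15.04867968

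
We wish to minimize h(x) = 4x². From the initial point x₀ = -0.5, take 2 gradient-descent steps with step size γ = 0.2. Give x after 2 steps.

-0.18

h′(x) = 8x
Step 1: h′(-0.5) = -4; x₁ = -0.5 − 0.2·(-4) = 0.3
Step 2: h′(0.3) = 2.4; x₂ = 0.3 − 0.2·2.4 = -0.18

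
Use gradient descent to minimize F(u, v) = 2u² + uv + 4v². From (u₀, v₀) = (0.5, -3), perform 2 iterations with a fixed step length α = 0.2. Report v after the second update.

∇F = (4u + v, u + 8v)
(u₁, v₁) = (0.5, -3) − 0.2·(-1, -23.5) = (0.7, 1.7)
(u₂, v₂) = (0.7, 1.7) − 0.2·(4.5, 14.3) = (-0.2, -1.16)
v = -1.16

-1.16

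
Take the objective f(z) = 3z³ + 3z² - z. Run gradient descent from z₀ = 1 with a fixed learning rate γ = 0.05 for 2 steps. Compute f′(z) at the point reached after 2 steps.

f′(z) = 9z² + 6z - 1
Step 1: f′(1) = 14; z₁ = 1 − 0.05·14 = 0.3
Step 2: f′(0.3) = 1.61; z₂ = 0.3 − 0.05·1.61 = 0.2195
f′(z) at (0.2195) = 0.75062225

0.75062225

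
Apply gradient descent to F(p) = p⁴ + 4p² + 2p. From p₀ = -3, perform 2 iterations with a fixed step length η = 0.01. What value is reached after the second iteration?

-1.38748

F′(p) = 4p³ + 8p + 2
Step 1: F′(-3) = -130; p₁ = -3 − 0.01·(-130) = -1.7
Step 2: F′(-1.7) = -31.252; p₂ = -1.7 − 0.01·(-31.252) = -1.38748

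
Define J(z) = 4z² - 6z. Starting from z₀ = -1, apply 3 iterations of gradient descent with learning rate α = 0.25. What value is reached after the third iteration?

2.5

J′(z) = 8z - 6
z₁ = -1 − 0.25·(-14) = 2.5
z₂ = 2.5 − 0.25·14 = -1
z₃ = -1 − 0.25·(-14) = 2.5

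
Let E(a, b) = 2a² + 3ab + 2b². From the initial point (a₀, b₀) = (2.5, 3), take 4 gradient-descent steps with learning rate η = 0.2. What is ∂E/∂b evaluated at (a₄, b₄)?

∇E = (4a + 3b, 3a + 4b)
Step 1: at (2.5, 3), ∇E = (19, 19.5) → (2.5, 3) − 0.2·(19, 19.5) = (-1.3, -0.9)
Step 2: at (-1.3, -0.9), ∇E = (-7.9, -7.5) → (-1.3, -0.9) − 0.2·(-7.9, -7.5) = (0.28, 0.6)
Step 3: at (0.28, 0.6), ∇E = (2.92, 3.24) → (0.28, 0.6) − 0.2·(2.92, 3.24) = (-0.304, -0.048)
Step 4: at (-0.304, -0.048), ∇E = (-1.36, -1.104) → (-0.304, -0.048) − 0.2·(-1.36, -1.104) = (-0.032, 0.1728)
∂E/∂b at (-0.032, 0.1728) = 0.5952

0.5952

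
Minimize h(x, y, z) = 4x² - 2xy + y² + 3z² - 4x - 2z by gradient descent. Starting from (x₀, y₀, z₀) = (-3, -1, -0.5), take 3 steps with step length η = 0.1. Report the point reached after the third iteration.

(0.168, -0.952, 0.28)

∇h = (8x - 2y - 4, -2x + 2y, 6z - 2)
Step 1: at (-3, -1, -0.5), ∇h = (-26, 4, -5) → (-3, -1, -0.5) − 0.1·(-26, 4, -5) = (-0.4, -1.4, 0)
Step 2: at (-0.4, -1.4, 0), ∇h = (-4.4, -2, -2) → (-0.4, -1.4, 0) − 0.1·(-4.4, -2, -2) = (0.04, -1.2, 0.2)
Step 3: at (0.04, -1.2, 0.2), ∇h = (-1.28, -2.48, -0.8) → (0.04, -1.2, 0.2) − 0.1·(-1.28, -2.48, -0.8) = (0.168, -0.952, 0.28)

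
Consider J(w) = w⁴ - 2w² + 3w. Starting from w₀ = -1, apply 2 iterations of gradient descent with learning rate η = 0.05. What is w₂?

J′(w) = 4w³ - 4w + 3
Step 1: J′(-1) = 3; w₁ = -1 − 0.05·3 = -1.15
Step 2: J′(-1.15) = 1.5165; w₂ = -1.15 − 0.05·1.5165 = -1.225825

-1.225825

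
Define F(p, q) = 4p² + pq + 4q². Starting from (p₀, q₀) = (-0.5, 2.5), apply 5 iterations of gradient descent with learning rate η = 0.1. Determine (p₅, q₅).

(-0.003635, 0.003655)

∇F = (8p + q, p + 8q)
Step 1: at (-0.5, 2.5), ∇F = (-1.5, 19.5) → (-0.5, 2.5) − 0.1·(-1.5, 19.5) = (-0.35, 0.55)
Step 2: at (-0.35, 0.55), ∇F = (-2.25, 4.05) → (-0.35, 0.55) − 0.1·(-2.25, 4.05) = (-0.125, 0.145)
Step 3: at (-0.125, 0.145), ∇F = (-0.855, 1.035) → (-0.125, 0.145) − 0.1·(-0.855, 1.035) = (-0.0395, 0.0415)
Step 4: at (-0.0395, 0.0415), ∇F = (-0.2745, 0.2925) → (-0.0395, 0.0415) − 0.1·(-0.2745, 0.2925) = (-0.01205, 0.01225)
Step 5: at (-0.01205, 0.01225), ∇F = (-0.08415, 0.08595) → (-0.01205, 0.01225) − 0.1·(-0.08415, 0.08595) = (-0.003635, 0.003655)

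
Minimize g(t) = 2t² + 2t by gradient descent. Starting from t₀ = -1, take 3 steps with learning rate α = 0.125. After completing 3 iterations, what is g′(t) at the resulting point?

g′(t) = 4t + 2
Step 1: g′(-1) = -2; t₁ = -1 − 0.125·(-2) = -0.75
Step 2: g′(-0.75) = -1; t₂ = -0.75 − 0.125·(-1) = -0.625
Step 3: g′(-0.625) = -0.5; t₃ = -0.625 − 0.125·(-0.5) = -0.5625
g′(t) at (-0.5625) = -0.25

-0.25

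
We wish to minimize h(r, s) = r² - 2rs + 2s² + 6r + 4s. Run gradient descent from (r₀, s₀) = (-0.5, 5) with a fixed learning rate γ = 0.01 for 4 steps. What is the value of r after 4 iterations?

-0.334658

∇h = (2r - 2s + 6, -2r + 4s + 4)
(r₁, s₁) = (-0.5, 5) − 0.01·(-5, 25) = (-0.45, 4.75)
(r₂, s₂) = (-0.45, 4.75) − 0.01·(-4.4, 23.9) = (-0.406, 4.511)
(r₃, s₃) = (-0.406, 4.511) − 0.01·(-3.834, 22.856) = (-0.36766, 4.28244)
(r₄, s₄) = (-0.36766, 4.28244) − 0.01·(-3.3002, 21.86508) = (-0.334658, 4.0637892)
r = -0.334658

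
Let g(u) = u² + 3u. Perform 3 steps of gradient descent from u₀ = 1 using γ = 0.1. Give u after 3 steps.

g′(u) = 2u + 3
u₁ = 1 − 0.1·5 = 0.5
u₂ = 0.5 − 0.1·4 = 0.1
u₃ = 0.1 − 0.1·3.2 = -0.22

-0.22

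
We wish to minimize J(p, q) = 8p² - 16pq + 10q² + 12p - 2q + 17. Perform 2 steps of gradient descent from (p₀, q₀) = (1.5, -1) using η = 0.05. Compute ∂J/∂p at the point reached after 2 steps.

28

∇J = (16p - 16q + 12, -16p + 20q - 2)
Step 1: at (1.5, -1), ∇J = (52, -46) → (1.5, -1) − 0.05·(52, -46) = (-1.1, 1.3)
Step 2: at (-1.1, 1.3), ∇J = (-26.4, 41.6) → (-1.1, 1.3) − 0.05·(-26.4, 41.6) = (0.22, -0.78)
∂J/∂p at (0.22, -0.78) = 28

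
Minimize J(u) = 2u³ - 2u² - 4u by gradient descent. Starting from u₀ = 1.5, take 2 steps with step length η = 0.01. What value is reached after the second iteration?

1.4348265

J′(u) = 6u² - 4u - 4
Step 1: J′(1.5) = 3.5; u₁ = 1.5 − 0.01·3.5 = 1.465
Step 2: J′(1.465) = 3.01735; u₂ = 1.465 − 0.01·3.01735 = 1.4348265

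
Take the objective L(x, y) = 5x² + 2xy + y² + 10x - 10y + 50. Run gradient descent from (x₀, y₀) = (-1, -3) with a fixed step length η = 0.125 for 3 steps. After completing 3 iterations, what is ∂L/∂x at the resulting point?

∇L = (10x + 2y + 10, 2x + 2y - 10)
(x₁, y₁) = (-1, -3) − 0.125·(-6, -18) = (-0.25, -0.75)
(x₂, y₂) = (-0.25, -0.75) − 0.125·(6, -12) = (-1, 0.75)
(x₃, y₃) = (-1, 0.75) − 0.125·(1.5, -10.5) = (-1.1875, 2.0625)
∂L/∂x at (-1.1875, 2.0625) = 2.25

2.25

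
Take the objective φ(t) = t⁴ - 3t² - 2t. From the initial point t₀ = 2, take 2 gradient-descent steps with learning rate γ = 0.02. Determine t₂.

φ′(t) = 4t³ - 6t - 2
t₁ = 2 − 0.02·18 = 1.64
t₂ = 1.64 − 0.02·5.803776 = 1.52392448

1.52392448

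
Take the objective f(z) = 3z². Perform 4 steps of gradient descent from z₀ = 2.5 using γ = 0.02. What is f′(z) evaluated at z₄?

8.9954304

f′(z) = 6z
Step 1: f′(2.5) = 15; z₁ = 2.5 − 0.02·15 = 2.2
Step 2: f′(2.2) = 13.2; z₂ = 2.2 − 0.02·13.2 = 1.936
Step 3: f′(1.936) = 11.616; z₃ = 1.936 − 0.02·11.616 = 1.70368
Step 4: f′(1.70368) = 10.22208; z₄ = 1.70368 − 0.02·10.22208 = 1.4992384
f′(z) at (1.4992384) = 8.9954304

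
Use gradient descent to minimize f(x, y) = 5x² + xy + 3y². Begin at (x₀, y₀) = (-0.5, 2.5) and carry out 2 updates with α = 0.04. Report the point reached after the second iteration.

∇f = (10x + y, x + 6y)
(x₁, y₁) = (-0.5, 2.5) − 0.04·(-2.5, 14.5) = (-0.4, 1.92)
(x₂, y₂) = (-0.4, 1.92) − 0.04·(-2.08, 11.12) = (-0.3168, 1.4752)

(-0.3168, 1.4752)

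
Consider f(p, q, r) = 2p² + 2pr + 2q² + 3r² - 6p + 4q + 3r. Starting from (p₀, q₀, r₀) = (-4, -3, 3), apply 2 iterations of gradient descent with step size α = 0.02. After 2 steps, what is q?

∇f = (4p + 2r - 6, 4q + 4, 2p + 6r + 3)
(p₁, q₁, r₁) = (-4, -3, 3) − 0.02·(-16, -8, 13) = (-3.68, -2.84, 2.74)
(p₂, q₂, r₂) = (-3.68, -2.84, 2.74) − 0.02·(-15.24, -7.36, 12.08) = (-3.3752, -2.6928, 2.4984)
q = -2.6928

-2.6928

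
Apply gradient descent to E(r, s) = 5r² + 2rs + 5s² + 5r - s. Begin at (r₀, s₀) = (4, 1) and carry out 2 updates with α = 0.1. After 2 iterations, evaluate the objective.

∇E = (10r + 2s + 5, 2r + 10s - 1)
(r₁, s₁) = (4, 1) − 0.1·(47, 17) = (-0.7, -0.7)
(r₂, s₂) = (-0.7, -0.7) − 0.1·(-3.4, -9.4) = (-0.36, 0.24)
E(-0.36, 0.24) = -1.2768

-1.2768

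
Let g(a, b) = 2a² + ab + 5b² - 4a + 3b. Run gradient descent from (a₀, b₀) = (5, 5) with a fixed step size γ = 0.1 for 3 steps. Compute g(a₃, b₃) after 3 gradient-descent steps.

∇g = (4a + b - 4, a + 10b + 3)
Step 1: at (5, 5), ∇g = (21, 58) → (5, 5) − 0.1·(21, 58) = (2.9, -0.8)
Step 2: at (2.9, -0.8), ∇g = (6.8, -2.1) → (2.9, -0.8) − 0.1·(6.8, -2.1) = (2.22, -0.59)
Step 3: at (2.22, -0.59), ∇g = (4.29, -0.68) → (2.22, -0.59) − 0.1·(4.29, -0.68) = (1.791, -0.522)
g(1.791, -0.522) = -1.88712

-1.88712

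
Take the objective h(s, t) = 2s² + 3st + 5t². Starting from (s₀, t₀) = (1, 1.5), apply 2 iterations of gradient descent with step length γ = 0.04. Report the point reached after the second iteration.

(0.4608, 0.3888)

∇h = (4s + 3t, 3s + 10t)
Step 1: at (1, 1.5), ∇h = (8.5, 18) → (1, 1.5) − 0.04·(8.5, 18) = (0.66, 0.78)
Step 2: at (0.66, 0.78), ∇h = (4.98, 9.78) → (0.66, 0.78) − 0.04·(4.98, 9.78) = (0.4608, 0.3888)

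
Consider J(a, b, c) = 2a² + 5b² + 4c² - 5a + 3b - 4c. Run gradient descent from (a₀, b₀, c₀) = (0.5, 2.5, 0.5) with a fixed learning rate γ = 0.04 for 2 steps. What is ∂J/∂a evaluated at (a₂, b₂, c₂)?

∇J = (4a - 5, 10b + 3, 8c - 4)
Step 1: at (0.5, 2.5, 0.5), ∇J = (-3, 28, 0) → (0.5, 2.5, 0.5) − 0.04·(-3, 28, 0) = (0.62, 1.38, 0.5)
Step 2: at (0.62, 1.38, 0.5), ∇J = (-2.52, 16.8, 0) → (0.62, 1.38, 0.5) − 0.04·(-2.52, 16.8, 0) = (0.7208, 0.708, 0.5)
∂J/∂a at (0.7208, 0.708, 0.5) = -2.1168

-2.1168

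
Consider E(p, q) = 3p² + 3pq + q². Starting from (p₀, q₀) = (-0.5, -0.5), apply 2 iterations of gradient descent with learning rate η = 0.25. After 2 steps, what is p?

∇E = (6p + 3q, 3p + 2q)
Step 1: at (-0.5, -0.5), ∇E = (-4.5, -2.5) → (-0.5, -0.5) − 0.25·(-4.5, -2.5) = (0.625, 0.125)
Step 2: at (0.625, 0.125), ∇E = (4.125, 2.125) → (0.625, 0.125) − 0.25·(4.125, 2.125) = (-0.40625, -0.40625)
p = -0.40625

-0.40625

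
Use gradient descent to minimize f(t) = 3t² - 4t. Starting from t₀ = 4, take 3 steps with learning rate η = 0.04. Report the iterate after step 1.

f′(t) = 6t - 4
Step 1: f′(4) = 20; t₁ = 4 − 0.04·20 = 3.2

3.2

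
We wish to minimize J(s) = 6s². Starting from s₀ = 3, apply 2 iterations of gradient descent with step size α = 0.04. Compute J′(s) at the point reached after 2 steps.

J′(s) = 12s
s₁ = 3 − 0.04·36 = 1.56
s₂ = 1.56 − 0.04·18.72 = 0.8112
J′(s) at (0.8112) = 9.7344

9.7344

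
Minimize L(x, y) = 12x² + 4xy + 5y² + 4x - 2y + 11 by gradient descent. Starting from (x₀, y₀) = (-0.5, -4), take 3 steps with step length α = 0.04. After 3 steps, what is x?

∇L = (24x + 4y + 4, 4x + 10y - 2)
(x₁, y₁) = (-0.5, -4) − 0.04·(-24, -44) = (0.46, -2.24)
(x₂, y₂) = (0.46, -2.24) − 0.04·(6.08, -22.56) = (0.2168, -1.3376)
(x₃, y₃) = (0.2168, -1.3376) − 0.04·(3.8528, -14.5088) = (0.062688, -0.757248)
x = 0.062688

0.062688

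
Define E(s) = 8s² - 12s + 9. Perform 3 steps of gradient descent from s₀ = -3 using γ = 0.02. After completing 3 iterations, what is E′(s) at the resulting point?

E′(s) = 16s - 12
s₁ = -3 − 0.02·(-60) = -1.8
s₂ = -1.8 − 0.02·(-40.8) = -0.984
s₃ = -0.984 − 0.02·(-27.744) = -0.42912
E′(s) at (-0.42912) = -18.86592

-18.86592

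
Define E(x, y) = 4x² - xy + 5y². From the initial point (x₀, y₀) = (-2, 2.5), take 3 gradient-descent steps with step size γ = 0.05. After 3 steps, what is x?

∇E = (8x - y, -x + 10y)
Step 1: at (-2, 2.5), ∇E = (-18.5, 27) → (-2, 2.5) − 0.05·(-18.5, 27) = (-1.075, 1.15)
Step 2: at (-1.075, 1.15), ∇E = (-9.75, 12.575) → (-1.075, 1.15) − 0.05·(-9.75, 12.575) = (-0.5875, 0.52125)
Step 3: at (-0.5875, 0.52125), ∇E = (-5.22125, 5.8) → (-0.5875, 0.52125) − 0.05·(-5.22125, 5.8) = (-0.3264375, 0.23125)
x = -0.3264375

-0.3264375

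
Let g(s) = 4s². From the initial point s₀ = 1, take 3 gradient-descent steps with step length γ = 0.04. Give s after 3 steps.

g′(s) = 8s
Step 1: g′(1) = 8; s₁ = 1 − 0.04·8 = 0.68
Step 2: g′(0.68) = 5.44; s₂ = 0.68 − 0.04·5.44 = 0.4624
Step 3: g′(0.4624) = 3.6992; s₃ = 0.4624 − 0.04·3.6992 = 0.314432

0.314432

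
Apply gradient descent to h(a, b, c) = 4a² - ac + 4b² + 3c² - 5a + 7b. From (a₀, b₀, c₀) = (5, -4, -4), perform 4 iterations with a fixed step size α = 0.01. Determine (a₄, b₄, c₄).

(3.63308747, -3.113728, -2.96145055)

∇h = (8a - c - 5, 8b + 7, -a + 6c)
Step 1: at (5, -4, -4), ∇h = (39, -25, -29) → (5, -4, -4) − 0.01·(39, -25, -29) = (4.61, -3.75, -3.71)
Step 2: at (4.61, -3.75, -3.71), ∇h = (35.59, -23, -26.87) → (4.61, -3.75, -3.71) − 0.01·(35.59, -23, -26.87) = (4.2541, -3.52, -3.4413)
Step 3: at (4.2541, -3.52, -3.4413), ∇h = (32.4741, -21.16, -24.9019) → (4.2541, -3.52, -3.4413) − 0.01·(32.4741, -21.16, -24.9019) = (3.929359, -3.3084, -3.192281)
Step 4: at (3.929359, -3.3084, -3.192281), ∇h = (29.627153, -19.4672, -23.083045) → (3.929359, -3.3084, -3.192281) − 0.01·(29.627153, -19.4672, -23.083045) = (3.63308747, -3.113728, -2.96145055)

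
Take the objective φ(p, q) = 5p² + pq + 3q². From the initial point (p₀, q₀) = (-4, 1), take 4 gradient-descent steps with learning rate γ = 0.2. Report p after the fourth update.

-4.288

∇φ = (10p + q, p + 6q)
(p₁, q₁) = (-4, 1) − 0.2·(-39, 2) = (3.8, 0.6)
(p₂, q₂) = (3.8, 0.6) − 0.2·(38.6, 7.4) = (-3.92, -0.88)
(p₃, q₃) = (-3.92, -0.88) − 0.2·(-40.08, -9.2) = (4.096, 0.96)
(p₄, q₄) = (4.096, 0.96) − 0.2·(41.92, 9.856) = (-4.288, -1.0112)
p = -4.288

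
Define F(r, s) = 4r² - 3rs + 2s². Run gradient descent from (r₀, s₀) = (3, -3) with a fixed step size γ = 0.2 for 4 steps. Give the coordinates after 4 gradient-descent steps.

(2.5344, -1.4592)

∇F = (8r - 3s, -3r + 4s)
Step 1: at (3, -3), ∇F = (33, -21) → (3, -3) − 0.2·(33, -21) = (-3.6, 1.2)
Step 2: at (-3.6, 1.2), ∇F = (-32.4, 15.6) → (-3.6, 1.2) − 0.2·(-32.4, 15.6) = (2.88, -1.92)
Step 3: at (2.88, -1.92), ∇F = (28.8, -16.32) → (2.88, -1.92) − 0.2·(28.8, -16.32) = (-2.88, 1.344)
Step 4: at (-2.88, 1.344), ∇F = (-27.072, 14.016) → (-2.88, 1.344) − 0.2·(-27.072, 14.016) = (2.5344, -1.4592)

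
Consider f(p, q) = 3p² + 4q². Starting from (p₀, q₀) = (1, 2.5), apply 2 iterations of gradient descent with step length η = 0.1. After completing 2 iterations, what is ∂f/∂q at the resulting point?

0.8

∇f = (6p, 8q)
Step 1: at (1, 2.5), ∇f = (6, 20) → (1, 2.5) − 0.1·(6, 20) = (0.4, 0.5)
Step 2: at (0.4, 0.5), ∇f = (2.4, 4) → (0.4, 0.5) − 0.1·(2.4, 4) = (0.16, 0.1)
∂f/∂q at (0.16, 0.1) = 0.8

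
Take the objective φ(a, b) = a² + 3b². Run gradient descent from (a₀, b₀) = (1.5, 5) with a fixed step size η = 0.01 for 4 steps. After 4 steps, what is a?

1.38355224

∇φ = (2a, 6b)
Step 1: at (1.5, 5), ∇φ = (3, 30) → (1.5, 5) − 0.01·(3, 30) = (1.47, 4.7)
Step 2: at (1.47, 4.7), ∇φ = (2.94, 28.2) → (1.47, 4.7) − 0.01·(2.94, 28.2) = (1.4406, 4.418)
Step 3: at (1.4406, 4.418), ∇φ = (2.8812, 26.508) → (1.4406, 4.418) − 0.01·(2.8812, 26.508) = (1.411788, 4.15292)
Step 4: at (1.411788, 4.15292), ∇φ = (2.823576, 24.91752) → (1.411788, 4.15292) − 0.01·(2.823576, 24.91752) = (1.38355224, 3.9037448)
a = 1.38355224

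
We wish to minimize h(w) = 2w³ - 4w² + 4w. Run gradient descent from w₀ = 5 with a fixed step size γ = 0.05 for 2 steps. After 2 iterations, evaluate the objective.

-17.025221566

h′(w) = 6w² - 8w + 4
w₁ = 5 − 0.05·114 = -0.7
w₂ = -0.7 − 0.05·12.54 = -1.327
h(-1.327) = -17.025221566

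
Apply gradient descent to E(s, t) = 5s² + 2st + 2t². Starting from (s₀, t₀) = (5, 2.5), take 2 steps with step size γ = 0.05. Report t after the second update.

0.975

∇E = (10s + 2t, 2s + 4t)
(s₁, t₁) = (5, 2.5) − 0.05·(55, 20) = (2.25, 1.5)
(s₂, t₂) = (2.25, 1.5) − 0.05·(25.5, 10.5) = (0.975, 0.975)
t = 0.975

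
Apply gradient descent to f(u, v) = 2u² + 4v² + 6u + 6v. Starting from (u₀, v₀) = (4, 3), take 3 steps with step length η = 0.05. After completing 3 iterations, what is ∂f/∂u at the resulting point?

∇f = (4u + 6, 8v + 6)
(u₁, v₁) = (4, 3) − 0.05·(22, 30) = (2.9, 1.5)
(u₂, v₂) = (2.9, 1.5) − 0.05·(17.6, 18) = (2.02, 0.6)
(u₃, v₃) = (2.02, 0.6) − 0.05·(14.08, 10.8) = (1.316, 0.06)
∂f/∂u at (1.316, 0.06) = 11.264

11.264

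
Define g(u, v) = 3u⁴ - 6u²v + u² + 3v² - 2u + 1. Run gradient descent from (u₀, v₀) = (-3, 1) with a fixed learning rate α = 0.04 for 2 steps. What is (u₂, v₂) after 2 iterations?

(-310.98446592, 20.974144)

∇g = (12u³ - 12uv + 2u - 2, -6u² + 6v)
Step 1: at (-3, 1), ∇g = (-296, -48) → (-3, 1) − 0.04·(-296, -48) = (8.84, 2.92)
Step 2: at (8.84, 2.92), ∇g = (7995.611648, -451.3536) → (8.84, 2.92) − 0.04·(7995.611648, -451.3536) = (-310.98446592, 20.974144)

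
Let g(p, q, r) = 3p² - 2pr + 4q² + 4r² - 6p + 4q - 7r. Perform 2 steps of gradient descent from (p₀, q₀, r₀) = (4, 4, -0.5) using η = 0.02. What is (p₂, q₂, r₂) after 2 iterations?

∇g = (6p - 2r - 6, 8q + 4, -2p + 8r - 7)
(p₁, q₁, r₁) = (4, 4, -0.5) − 0.02·(19, 36, -19) = (3.62, 3.28, -0.12)
(p₂, q₂, r₂) = (3.62, 3.28, -0.12) − 0.02·(15.96, 30.24, -15.2) = (3.3008, 2.6752, 0.184)

(3.3008, 2.6752, 0.184)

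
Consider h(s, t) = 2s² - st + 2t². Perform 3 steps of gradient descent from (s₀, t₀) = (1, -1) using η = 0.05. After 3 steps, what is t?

∇h = (4s - t, -s + 4t)
Step 1: at (1, -1), ∇h = (5, -5) → (1, -1) − 0.05·(5, -5) = (0.75, -0.75)
Step 2: at (0.75, -0.75), ∇h = (3.75, -3.75) → (0.75, -0.75) − 0.05·(3.75, -3.75) = (0.5625, -0.5625)
Step 3: at (0.5625, -0.5625), ∇h = (2.8125, -2.8125) → (0.5625, -0.5625) − 0.05·(2.8125, -2.8125) = (0.421875, -0.421875)
t = -0.421875

-0.421875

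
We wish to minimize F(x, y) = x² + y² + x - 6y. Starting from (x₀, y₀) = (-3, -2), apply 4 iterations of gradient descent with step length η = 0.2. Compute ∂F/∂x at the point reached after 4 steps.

-0.648

∇F = (2x + 1, 2y - 6)
Step 1: at (-3, -2), ∇F = (-5, -10) → (-3, -2) − 0.2·(-5, -10) = (-2, 0)
Step 2: at (-2, 0), ∇F = (-3, -6) → (-2, 0) − 0.2·(-3, -6) = (-1.4, 1.2)
Step 3: at (-1.4, 1.2), ∇F = (-1.8, -3.6) → (-1.4, 1.2) − 0.2·(-1.8, -3.6) = (-1.04, 1.92)
Step 4: at (-1.04, 1.92), ∇F = (-1.08, -2.16) → (-1.04, 1.92) − 0.2·(-1.08, -2.16) = (-0.824, 2.352)
∂F/∂x at (-0.824, 2.352) = -0.648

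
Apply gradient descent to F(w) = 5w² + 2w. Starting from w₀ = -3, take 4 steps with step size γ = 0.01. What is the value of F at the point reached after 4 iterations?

F′(w) = 10w + 2
Step 1: F′(-3) = -28; w₁ = -3 − 0.01·(-28) = -2.72
Step 2: F′(-2.72) = -25.2; w₂ = -2.72 − 0.01·(-25.2) = -2.468
Step 3: F′(-2.468) = -22.68; w₃ = -2.468 − 0.01·(-22.68) = -2.2412
Step 4: F′(-2.2412) = -20.412; w₄ = -2.2412 − 0.01·(-20.412) = -2.03708
F(-2.03708) = 16.674314632

16.674314632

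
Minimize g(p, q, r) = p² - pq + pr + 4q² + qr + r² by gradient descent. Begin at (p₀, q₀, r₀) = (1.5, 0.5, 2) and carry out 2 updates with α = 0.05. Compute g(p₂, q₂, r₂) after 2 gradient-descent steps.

4.968065625

∇g = (2p - q + r, -p + 8q + r, p + q + 2r)
Step 1: at (1.5, 0.5, 2), ∇g = (4.5, 4.5, 6) → (1.5, 0.5, 2) − 0.05·(4.5, 4.5, 6) = (1.275, 0.275, 1.7)
Step 2: at (1.275, 0.275, 1.7), ∇g = (3.975, 2.625, 4.95) → (1.275, 0.275, 1.7) − 0.05·(3.975, 2.625, 4.95) = (1.07625, 0.14375, 1.4525)
g(1.07625, 0.14375, 1.4525) = 4.968065625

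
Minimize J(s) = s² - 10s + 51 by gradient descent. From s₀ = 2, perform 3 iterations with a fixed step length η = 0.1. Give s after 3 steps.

J′(s) = 2s - 10
Step 1: J′(2) = -6; s₁ = 2 − 0.1·(-6) = 2.6
Step 2: J′(2.6) = -4.8; s₂ = 2.6 − 0.1·(-4.8) = 3.08
Step 3: J′(3.08) = -3.84; s₃ = 3.08 − 0.1·(-3.84) = 3.464

3.464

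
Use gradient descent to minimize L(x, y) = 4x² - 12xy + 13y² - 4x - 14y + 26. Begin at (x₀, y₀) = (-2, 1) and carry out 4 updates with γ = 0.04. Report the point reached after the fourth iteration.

(0.23420416, 0.50209024)

∇L = (8x - 12y - 4, -12x + 26y - 14)
Step 1: at (-2, 1), ∇L = (-32, 36) → (-2, 1) − 0.04·(-32, 36) = (-0.72, -0.44)
Step 2: at (-0.72, -0.44), ∇L = (-4.48, -16.8) → (-0.72, -0.44) − 0.04·(-4.48, -16.8) = (-0.5408, 0.232)
Step 3: at (-0.5408, 0.232), ∇L = (-11.1104, -1.4784) → (-0.5408, 0.232) − 0.04·(-11.1104, -1.4784) = (-0.096384, 0.291136)
Step 4: at (-0.096384, 0.291136), ∇L = (-8.264704, -5.273856) → (-0.096384, 0.291136) − 0.04·(-8.264704, -5.273856) = (0.23420416, 0.50209024)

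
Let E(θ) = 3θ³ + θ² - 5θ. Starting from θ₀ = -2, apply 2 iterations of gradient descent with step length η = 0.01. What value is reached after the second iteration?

-2.638361

E′(θ) = 9θ² + 2θ - 5
Step 1: E′(-2) = 27; θ₁ = -2 − 0.01·27 = -2.27
Step 2: E′(-2.27) = 36.8361; θ₂ = -2.27 − 0.01·36.8361 = -2.638361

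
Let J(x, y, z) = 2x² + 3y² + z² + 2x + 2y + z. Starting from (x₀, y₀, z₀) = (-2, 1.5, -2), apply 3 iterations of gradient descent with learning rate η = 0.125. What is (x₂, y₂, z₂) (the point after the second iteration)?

∇J = (4x + 2, 6y + 2, 2z + 1)
(x₁, y₁, z₁) = (-2, 1.5, -2) − 0.125·(-6, 11, -3) = (-1.25, 0.125, -1.625)
(x₂, y₂, z₂) = (-1.25, 0.125, -1.625) − 0.125·(-3, 2.75, -2.25) = (-0.875, -0.21875, -1.34375)

(-0.875, -0.21875, -1.34375)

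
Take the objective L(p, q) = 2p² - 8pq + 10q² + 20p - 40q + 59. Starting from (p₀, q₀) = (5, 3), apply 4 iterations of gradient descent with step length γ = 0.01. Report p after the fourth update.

4.47511296

∇L = (4p - 8q + 20, -8p + 20q - 40)
(p₁, q₁) = (5, 3) − 0.01·(16, -20) = (4.84, 3.2)
(p₂, q₂) = (4.84, 3.2) − 0.01·(13.76, -14.72) = (4.7024, 3.3472)
(p₃, q₃) = (4.7024, 3.3472) − 0.01·(12.032, -10.6752) = (4.58208, 3.453952)
(p₄, q₄) = (4.58208, 3.453952) − 0.01·(10.696704, -7.5776) = (4.47511296, 3.529728)
p = 4.47511296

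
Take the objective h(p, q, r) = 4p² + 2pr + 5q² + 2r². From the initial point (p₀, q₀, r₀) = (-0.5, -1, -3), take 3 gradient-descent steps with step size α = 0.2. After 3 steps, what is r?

∇h = (8p + 2r, 10q, 2p + 4r)
(p₁, q₁, r₁) = (-0.5, -1, -3) − 0.2·(-10, -10, -13) = (1.5, 1, -0.4)
(p₂, q₂, r₂) = (1.5, 1, -0.4) − 0.2·(11.2, 10, 1.4) = (-0.74, -1, -0.68)
(p₃, q₃, r₃) = (-0.74, -1, -0.68) − 0.2·(-7.28, -10, -4.2) = (0.716, 1, 0.16)
r = 0.16

0.16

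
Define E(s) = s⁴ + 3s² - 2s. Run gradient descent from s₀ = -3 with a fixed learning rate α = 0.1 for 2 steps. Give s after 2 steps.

-372.3568

E′(s) = 4s³ + 6s - 2
s₁ = -3 − 0.1·(-128) = 9.8
s₂ = 9.8 − 0.1·3821.568 = -372.3568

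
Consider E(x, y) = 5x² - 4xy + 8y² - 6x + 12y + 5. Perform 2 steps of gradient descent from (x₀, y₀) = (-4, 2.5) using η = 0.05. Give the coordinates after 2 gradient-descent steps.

∇E = (10x - 4y - 6, -4x + 16y + 12)
(x₁, y₁) = (-4, 2.5) − 0.05·(-56, 68) = (-1.2, -0.9)
(x₂, y₂) = (-1.2, -0.9) − 0.05·(-14.4, 2.4) = (-0.48, -1.02)

(-0.48, -1.02)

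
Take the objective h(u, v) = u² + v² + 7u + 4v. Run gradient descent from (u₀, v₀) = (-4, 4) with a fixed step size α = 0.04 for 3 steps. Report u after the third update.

∇h = (2u + 7, 2v + 4)
Step 1: at (-4, 4), ∇h = (-1, 12) → (-4, 4) − 0.04·(-1, 12) = (-3.96, 3.52)
Step 2: at (-3.96, 3.52), ∇h = (-0.92, 11.04) → (-3.96, 3.52) − 0.04·(-0.92, 11.04) = (-3.9232, 3.0784)
Step 3: at (-3.9232, 3.0784), ∇h = (-0.8464, 10.1568) → (-3.9232, 3.0784) − 0.04·(-0.8464, 10.1568) = (-3.889344, 2.672128)
u = -3.889344

-3.889344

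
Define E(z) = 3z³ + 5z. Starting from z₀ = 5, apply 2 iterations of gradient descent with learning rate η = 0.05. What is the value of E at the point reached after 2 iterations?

-51425.021373046875

E′(z) = 9z² + 5
Step 1: E′(5) = 230; z₁ = 5 − 0.05·230 = -6.5
Step 2: E′(-6.5) = 385.25; z₂ = -6.5 − 0.05·385.25 = -25.7625
E(-25.7625) = -51425.021373046875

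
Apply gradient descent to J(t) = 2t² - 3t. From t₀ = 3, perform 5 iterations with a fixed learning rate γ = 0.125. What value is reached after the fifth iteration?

0.8203125

J′(t) = 4t - 3
t₁ = 3 − 0.125·9 = 1.875
t₂ = 1.875 − 0.125·4.5 = 1.3125
t₃ = 1.3125 − 0.125·2.25 = 1.03125
t₄ = 1.03125 − 0.125·1.125 = 0.890625
t₅ = 0.890625 − 0.125·0.5625 = 0.8203125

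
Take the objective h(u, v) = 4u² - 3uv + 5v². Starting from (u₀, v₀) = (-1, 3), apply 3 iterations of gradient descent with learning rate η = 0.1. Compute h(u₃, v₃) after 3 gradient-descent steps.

0.019156

∇h = (8u - 3v, -3u + 10v)
(u₁, v₁) = (-1, 3) − 0.1·(-17, 33) = (0.7, -0.3)
(u₂, v₂) = (0.7, -0.3) − 0.1·(6.5, -5.1) = (0.05, 0.21)
(u₃, v₃) = (0.05, 0.21) − 0.1·(-0.23, 1.95) = (0.073, 0.015)
h(0.073, 0.015) = 0.019156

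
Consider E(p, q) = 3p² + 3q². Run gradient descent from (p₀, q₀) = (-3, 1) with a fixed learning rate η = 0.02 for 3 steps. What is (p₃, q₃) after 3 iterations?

(-2.044416, 0.681472)

∇E = (6p, 6q)
(p₁, q₁) = (-3, 1) − 0.02·(-18, 6) = (-2.64, 0.88)
(p₂, q₂) = (-2.64, 0.88) − 0.02·(-15.84, 5.28) = (-2.3232, 0.7744)
(p₃, q₃) = (-2.3232, 0.7744) − 0.02·(-13.9392, 4.6464) = (-2.044416, 0.681472)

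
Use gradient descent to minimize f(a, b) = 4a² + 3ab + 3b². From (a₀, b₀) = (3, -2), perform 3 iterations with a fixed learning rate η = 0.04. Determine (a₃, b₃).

(1.411968, -1.506944)

∇f = (8a + 3b, 3a + 6b)
(a₁, b₁) = (3, -2) − 0.04·(18, -3) = (2.28, -1.88)
(a₂, b₂) = (2.28, -1.88) − 0.04·(12.6, -4.44) = (1.776, -1.7024)
(a₃, b₃) = (1.776, -1.7024) − 0.04·(9.1008, -4.8864) = (1.411968, -1.506944)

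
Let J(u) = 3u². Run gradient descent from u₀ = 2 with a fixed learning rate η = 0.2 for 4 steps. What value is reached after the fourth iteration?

J′(u) = 6u
Step 1: J′(2) = 12; u₁ = 2 − 0.2·12 = -0.4
Step 2: J′(-0.4) = -2.4; u₂ = -0.4 − 0.2·(-2.4) = 0.08
Step 3: J′(0.08) = 0.48; u₃ = 0.08 − 0.2·0.48 = -0.016
Step 4: J′(-0.016) = -0.096; u₄ = -0.016 − 0.2·(-0.096) = 0.0032

0.0032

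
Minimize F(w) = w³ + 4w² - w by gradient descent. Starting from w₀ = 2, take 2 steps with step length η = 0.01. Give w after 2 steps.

F′(w) = 3w² + 8w - 1
Step 1: F′(2) = 27; w₁ = 2 − 0.01·27 = 1.73
Step 2: F′(1.73) = 21.8187; w₂ = 1.73 − 0.01·21.8187 = 1.511813

1.511813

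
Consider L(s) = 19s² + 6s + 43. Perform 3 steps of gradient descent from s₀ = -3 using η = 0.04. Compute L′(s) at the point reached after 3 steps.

L′(s) = 38s + 6
s₁ = -3 − 0.04·(-108) = 1.32
s₂ = 1.32 − 0.04·56.16 = -0.9264
s₃ = -0.9264 − 0.04·(-29.2032) = 0.241728
L′(s) at (0.241728) = 15.185664

15.185664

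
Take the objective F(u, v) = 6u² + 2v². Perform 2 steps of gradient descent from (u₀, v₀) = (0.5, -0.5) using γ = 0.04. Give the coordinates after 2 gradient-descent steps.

(0.1352, -0.3528)

∇F = (12u, 4v)
(u₁, v₁) = (0.5, -0.5) − 0.04·(6, -2) = (0.26, -0.42)
(u₂, v₂) = (0.26, -0.42) − 0.04·(3.12, -1.68) = (0.1352, -0.3528)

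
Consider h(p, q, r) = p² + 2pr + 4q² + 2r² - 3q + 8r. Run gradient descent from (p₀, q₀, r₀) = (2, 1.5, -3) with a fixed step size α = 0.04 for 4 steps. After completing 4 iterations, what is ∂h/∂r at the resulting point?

∇h = (2p + 2r, 8q - 3, 2p + 4r + 8)
(p₁, q₁, r₁) = (2, 1.5, -3) − 0.04·(-2, 9, 0) = (2.08, 1.14, -3)
(p₂, q₂, r₂) = (2.08, 1.14, -3) − 0.04·(-1.84, 6.12, 0.16) = (2.1536, 0.8952, -3.0064)
(p₃, q₃, r₃) = (2.1536, 0.8952, -3.0064) − 0.04·(-1.7056, 4.1616, 0.2816) = (2.221824, 0.728736, -3.017664)
(p₄, q₄, r₄) = (2.221824, 0.728736, -3.017664) − 0.04·(-1.59168, 2.829888, 0.372992) = (2.2854912, 0.61554048, -3.03258368)
∂h/∂r at (2.2854912, 0.61554048, -3.03258368) = 0.44064768

0.44064768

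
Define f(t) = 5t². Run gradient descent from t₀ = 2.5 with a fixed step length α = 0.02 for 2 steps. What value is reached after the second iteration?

1.6

f′(t) = 10t
t₁ = 2.5 − 0.02·25 = 2
t₂ = 2 − 0.02·20 = 1.6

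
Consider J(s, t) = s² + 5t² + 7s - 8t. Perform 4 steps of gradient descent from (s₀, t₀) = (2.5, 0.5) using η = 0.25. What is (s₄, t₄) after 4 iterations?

∇J = (2s + 7, 10t - 8)
Step 1: at (2.5, 0.5), ∇J = (12, -3) → (2.5, 0.5) − 0.25·(12, -3) = (-0.5, 1.25)
Step 2: at (-0.5, 1.25), ∇J = (6, 4.5) → (-0.5, 1.25) − 0.25·(6, 4.5) = (-2, 0.125)
Step 3: at (-2, 0.125), ∇J = (3, -6.75) → (-2, 0.125) − 0.25·(3, -6.75) = (-2.75, 1.8125)
Step 4: at (-2.75, 1.8125), ∇J = (1.5, 10.125) → (-2.75, 1.8125) − 0.25·(1.5, 10.125) = (-3.125, -0.71875)

(-3.125, -0.71875)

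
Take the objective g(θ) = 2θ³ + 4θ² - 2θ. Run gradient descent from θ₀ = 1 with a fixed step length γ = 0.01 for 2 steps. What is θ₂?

g′(θ) = 6θ² + 8θ - 2
Step 1: g′(1) = 12; θ₁ = 1 − 0.01·12 = 0.88
Step 2: g′(0.88) = 9.6864; θ₂ = 0.88 − 0.01·9.6864 = 0.783136

0.783136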